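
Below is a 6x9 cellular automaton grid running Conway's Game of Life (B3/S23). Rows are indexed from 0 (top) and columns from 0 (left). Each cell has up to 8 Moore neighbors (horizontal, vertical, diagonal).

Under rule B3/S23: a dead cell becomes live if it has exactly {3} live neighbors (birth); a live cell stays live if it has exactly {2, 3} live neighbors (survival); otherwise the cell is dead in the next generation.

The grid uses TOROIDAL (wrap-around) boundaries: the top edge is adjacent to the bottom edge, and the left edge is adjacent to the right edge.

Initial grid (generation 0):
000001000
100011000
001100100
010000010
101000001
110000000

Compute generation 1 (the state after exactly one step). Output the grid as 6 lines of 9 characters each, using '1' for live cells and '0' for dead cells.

Answer: 110011000
000111100
011111100
110100011
001000001
110000001

Derivation:
Simulating step by step:
Generation 0 (given above): 14 live cells
Generation 1: 24 live cells
(generation 1 grid is the final answer)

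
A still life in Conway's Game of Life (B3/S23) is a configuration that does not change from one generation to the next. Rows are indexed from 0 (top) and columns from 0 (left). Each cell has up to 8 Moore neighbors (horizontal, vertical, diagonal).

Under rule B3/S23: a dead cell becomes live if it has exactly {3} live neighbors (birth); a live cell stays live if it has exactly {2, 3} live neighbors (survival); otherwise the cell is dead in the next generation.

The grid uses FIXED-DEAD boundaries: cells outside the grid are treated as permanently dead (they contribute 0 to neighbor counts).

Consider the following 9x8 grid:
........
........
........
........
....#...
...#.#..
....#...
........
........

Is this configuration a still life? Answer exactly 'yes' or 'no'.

Compute generation 1 and compare to generation 0 (given above):
Generation 1:
........
........
........
........
....#...
...#.#..
....#...
........
........
The grids are IDENTICAL -> still life.

Answer: yes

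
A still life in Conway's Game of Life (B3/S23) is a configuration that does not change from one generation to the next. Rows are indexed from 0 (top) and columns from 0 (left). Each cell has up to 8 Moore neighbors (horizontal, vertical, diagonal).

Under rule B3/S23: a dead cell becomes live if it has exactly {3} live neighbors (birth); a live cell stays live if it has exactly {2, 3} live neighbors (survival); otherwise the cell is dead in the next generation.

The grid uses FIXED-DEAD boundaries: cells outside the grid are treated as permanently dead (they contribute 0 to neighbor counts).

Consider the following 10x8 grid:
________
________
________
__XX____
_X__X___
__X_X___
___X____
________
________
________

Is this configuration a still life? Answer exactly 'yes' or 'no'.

Answer: yes

Derivation:
Compute generation 1 and compare to generation 0 (given above):
Generation 1:
________
________
________
__XX____
_X__X___
__X_X___
___X____
________
________
________
The grids are IDENTICAL -> still life.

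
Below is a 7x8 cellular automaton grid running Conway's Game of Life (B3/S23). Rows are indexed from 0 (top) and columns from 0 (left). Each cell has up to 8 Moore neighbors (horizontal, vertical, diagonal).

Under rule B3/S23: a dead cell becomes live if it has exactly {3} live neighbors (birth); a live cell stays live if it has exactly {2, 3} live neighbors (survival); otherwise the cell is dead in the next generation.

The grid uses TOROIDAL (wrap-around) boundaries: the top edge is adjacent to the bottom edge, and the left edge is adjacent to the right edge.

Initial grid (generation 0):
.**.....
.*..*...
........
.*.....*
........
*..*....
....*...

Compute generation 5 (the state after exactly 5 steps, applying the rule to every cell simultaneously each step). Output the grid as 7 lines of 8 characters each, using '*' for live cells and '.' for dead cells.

Simulating step by step:
Generation 0 (given above): 9 live cells
Generation 1: 10 live cells
.***....
.**.....
*.......
........
*.......
........
.***....
Generation 2: 8 live cells
*.......
*..*....
.*......
........
........
.**.....
.*.*....
Generation 3: 9 live cells
***.....
**......
........
........
........
.**.....
**......
Generation 4: 7 live cells
..*....*
*.*.....
........
........
........
***.....
........
Generation 5: 6 live cells
(generation 5 grid is the final answer)

Answer: .*......
.*......
........
........
.*......
.*......
*.*.....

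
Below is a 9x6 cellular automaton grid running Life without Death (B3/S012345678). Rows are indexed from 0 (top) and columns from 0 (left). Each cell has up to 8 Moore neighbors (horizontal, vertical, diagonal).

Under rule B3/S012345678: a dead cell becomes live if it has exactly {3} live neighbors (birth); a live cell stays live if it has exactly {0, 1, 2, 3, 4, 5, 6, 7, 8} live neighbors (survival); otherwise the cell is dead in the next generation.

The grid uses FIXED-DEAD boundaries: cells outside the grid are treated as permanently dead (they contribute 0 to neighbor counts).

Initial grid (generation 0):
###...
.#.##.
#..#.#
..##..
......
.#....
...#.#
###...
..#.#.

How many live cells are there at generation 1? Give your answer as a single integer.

Answer: 26

Derivation:
Simulating step by step:
Generation 0 (given above): 19 live cells
Generation 1: 26 live cells
####..
.#.##.
##.#.#
..###.
..#...
.#....
#..#.#
###.#.
..###.
Population at generation 1: 26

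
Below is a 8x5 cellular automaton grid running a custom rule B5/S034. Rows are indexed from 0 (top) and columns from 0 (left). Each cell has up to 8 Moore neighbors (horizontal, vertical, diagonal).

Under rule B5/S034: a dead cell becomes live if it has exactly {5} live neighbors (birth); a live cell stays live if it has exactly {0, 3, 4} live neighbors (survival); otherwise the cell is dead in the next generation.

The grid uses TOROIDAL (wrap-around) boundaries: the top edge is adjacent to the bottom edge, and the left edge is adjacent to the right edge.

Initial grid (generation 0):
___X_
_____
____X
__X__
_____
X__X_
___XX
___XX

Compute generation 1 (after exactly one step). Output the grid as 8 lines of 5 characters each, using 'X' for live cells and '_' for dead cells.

Answer: _____
_____
____X
__X__
_____
_____
___X_
___XX

Derivation:
Simulating step by step:
Generation 0 (given above): 9 live cells
Generation 1: 5 live cells
(generation 1 grid is the final answer)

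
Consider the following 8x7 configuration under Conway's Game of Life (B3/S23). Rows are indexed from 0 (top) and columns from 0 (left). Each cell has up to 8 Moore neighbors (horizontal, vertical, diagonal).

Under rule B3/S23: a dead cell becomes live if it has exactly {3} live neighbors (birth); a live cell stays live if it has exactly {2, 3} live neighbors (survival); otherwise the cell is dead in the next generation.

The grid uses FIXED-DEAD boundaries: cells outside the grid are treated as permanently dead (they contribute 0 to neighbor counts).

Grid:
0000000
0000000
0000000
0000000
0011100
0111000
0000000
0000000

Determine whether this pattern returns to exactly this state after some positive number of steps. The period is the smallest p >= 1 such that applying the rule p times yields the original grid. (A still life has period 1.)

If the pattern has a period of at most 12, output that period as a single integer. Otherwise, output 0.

Answer: 2

Derivation:
Simulating and comparing each generation to the original:
Gen 0 (original, given above): 6 live cells
Gen 1: 6 live cells, differs from original
Gen 2: 6 live cells, MATCHES original -> period = 2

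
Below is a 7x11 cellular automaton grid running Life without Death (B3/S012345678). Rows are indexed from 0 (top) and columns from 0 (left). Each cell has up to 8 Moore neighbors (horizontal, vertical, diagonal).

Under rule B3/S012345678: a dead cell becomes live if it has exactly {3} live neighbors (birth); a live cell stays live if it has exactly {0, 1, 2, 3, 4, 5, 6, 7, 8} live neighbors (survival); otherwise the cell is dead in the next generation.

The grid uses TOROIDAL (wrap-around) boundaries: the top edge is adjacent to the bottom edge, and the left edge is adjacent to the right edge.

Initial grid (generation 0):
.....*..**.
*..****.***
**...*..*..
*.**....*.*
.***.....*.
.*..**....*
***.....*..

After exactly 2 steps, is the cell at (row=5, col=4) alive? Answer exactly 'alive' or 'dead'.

Answer: alive

Derivation:
Simulating step by step:
Generation 0 (given above): 32 live cells
Generation 1: 42 live cells
..**.**.**.
**.****.***
**...**.*..
*.***...*.*
.***.....*.
.*..**...**
***.**..*.*
Generation 2: 48 live cells
..**.**.**.
**.****.***
**...**.*..
*.****.**.*
.***.*..**.
.*..**..***
***.**.**.*

Cell (5,4) at generation 2: 1 -> alive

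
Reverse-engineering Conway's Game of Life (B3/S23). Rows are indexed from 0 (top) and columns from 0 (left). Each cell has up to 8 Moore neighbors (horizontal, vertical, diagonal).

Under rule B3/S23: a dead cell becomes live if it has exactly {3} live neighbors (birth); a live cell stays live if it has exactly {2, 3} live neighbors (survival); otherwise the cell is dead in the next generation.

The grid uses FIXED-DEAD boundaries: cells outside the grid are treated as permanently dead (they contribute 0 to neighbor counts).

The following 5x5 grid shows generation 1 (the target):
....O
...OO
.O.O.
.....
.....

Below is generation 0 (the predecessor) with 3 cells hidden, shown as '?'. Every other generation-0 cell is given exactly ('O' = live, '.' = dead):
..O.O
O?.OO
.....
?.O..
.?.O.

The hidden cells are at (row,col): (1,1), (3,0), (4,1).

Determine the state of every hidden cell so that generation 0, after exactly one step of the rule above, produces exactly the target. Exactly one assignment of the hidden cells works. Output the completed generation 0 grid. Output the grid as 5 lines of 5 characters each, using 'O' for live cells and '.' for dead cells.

Hidden generation-0 cells (in order): (1,1), (3,0), (4,1).
A hidden cell only influences target cells in its own 3x3 neighborhood. Try each of the 2^3 = 8 assignments, step the completed generation 0 forward once under B3/S23, and compare with the target:
  (1,1)=. (3,0)=. (4,1)=. -> step gives (2,1)='.' but target has 'O' -> reject
  (1,1)=. (3,0)=. (4,1)=O -> step gives (2,1)='.' but target has 'O' -> reject
  (1,1)=. (3,0)=O (4,1)=. -> step reproduces the target at every cell -> ACCEPT
  (1,1)=. (3,0)=O (4,1)=O -> step gives (3,1)='O' but target has '.' -> reject
  (1,1)=O (3,0)=. (4,1)=. -> step gives (0,1)='O' but target has '.' -> reject
  (1,1)=O (3,0)=. (4,1)=O -> step gives (0,1)='O' but target has '.' -> reject
  (1,1)=O (3,0)=O (4,1)=. -> step gives (0,1)='O' but target has '.' -> reject
  (1,1)=O (3,0)=O (4,1)=O -> step gives (0,1)='O' but target has '.' -> reject
Unique solution: (1,1)=dead, (3,0)=live, (4,1)=dead.
Check: live-neighbor counts of every cell in the completed generation 0:
12142
02232
23232
02121
12211
Applying B3/S23 to generation 0 with these counts gives:
....O
...OO
.O.O.
.....
.....
which matches the target exactly.

Answer: ..O.O
O..OO
.....
O.O..
...O.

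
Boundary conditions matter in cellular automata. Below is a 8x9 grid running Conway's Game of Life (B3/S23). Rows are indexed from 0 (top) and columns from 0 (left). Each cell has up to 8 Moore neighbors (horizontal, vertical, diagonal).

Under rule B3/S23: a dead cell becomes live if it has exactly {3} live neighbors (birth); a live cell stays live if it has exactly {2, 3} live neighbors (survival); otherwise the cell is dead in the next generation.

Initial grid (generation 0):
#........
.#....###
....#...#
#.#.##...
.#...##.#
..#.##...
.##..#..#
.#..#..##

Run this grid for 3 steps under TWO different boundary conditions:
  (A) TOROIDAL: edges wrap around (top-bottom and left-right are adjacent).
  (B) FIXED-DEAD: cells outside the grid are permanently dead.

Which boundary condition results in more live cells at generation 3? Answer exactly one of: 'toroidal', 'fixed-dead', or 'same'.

Under TOROIDAL boundary, generation 3:
###...#..
#...#.#..
..###.#..
...##.##.
.........
....#....
....##...
....###..
Population = 21

Under FIXED-DEAD boundary, generation 3:
.......##
.....##.#
...##.#..
#####.#..
##.....#.
....#....
...###...
.........
Population = 21

Comparison: toroidal=21, fixed-dead=21 -> same

Answer: same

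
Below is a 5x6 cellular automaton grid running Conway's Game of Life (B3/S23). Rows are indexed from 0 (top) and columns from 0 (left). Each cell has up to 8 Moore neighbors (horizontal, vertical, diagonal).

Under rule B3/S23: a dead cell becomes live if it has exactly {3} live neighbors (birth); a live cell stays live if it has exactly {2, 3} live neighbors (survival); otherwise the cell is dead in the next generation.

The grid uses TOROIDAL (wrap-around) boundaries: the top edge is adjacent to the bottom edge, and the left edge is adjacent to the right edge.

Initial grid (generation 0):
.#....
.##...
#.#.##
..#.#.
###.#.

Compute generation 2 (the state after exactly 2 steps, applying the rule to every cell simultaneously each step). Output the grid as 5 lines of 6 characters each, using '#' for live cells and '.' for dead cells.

Answer: ##.#.#
###..#
#.#...
..#.#.
.##.##

Derivation:
Simulating step by step:
Generation 0 (given above): 13 live cells
Generation 1: 13 live cells
...#..
..##.#
#.#.##
..#.#.
#.#..#
Generation 2: 16 live cells
(generation 2 grid is the final answer)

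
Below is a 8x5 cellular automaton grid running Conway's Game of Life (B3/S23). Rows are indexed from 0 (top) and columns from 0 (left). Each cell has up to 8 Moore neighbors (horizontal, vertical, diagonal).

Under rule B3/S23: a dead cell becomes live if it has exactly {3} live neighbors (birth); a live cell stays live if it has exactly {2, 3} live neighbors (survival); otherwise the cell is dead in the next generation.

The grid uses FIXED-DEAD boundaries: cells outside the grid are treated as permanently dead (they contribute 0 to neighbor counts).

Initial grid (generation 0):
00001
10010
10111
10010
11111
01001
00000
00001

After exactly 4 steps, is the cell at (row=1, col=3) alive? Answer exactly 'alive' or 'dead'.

Simulating step by step:
Generation 0 (given above): 17 live cells
Generation 1: 11 live cells
00000
01100
10101
10000
10001
11001
00000
00000
Generation 2: 11 live cells
00000
01110
10110
10010
10000
11000
00000
00000
Generation 3: 11 live cells
00100
01010
10001
10110
10000
11000
00000
00000
Generation 4: 12 live cells
00100
01110
10001
10010
10100
11000
00000
00000

Cell (1,3) at generation 4: 1 -> alive

Answer: alive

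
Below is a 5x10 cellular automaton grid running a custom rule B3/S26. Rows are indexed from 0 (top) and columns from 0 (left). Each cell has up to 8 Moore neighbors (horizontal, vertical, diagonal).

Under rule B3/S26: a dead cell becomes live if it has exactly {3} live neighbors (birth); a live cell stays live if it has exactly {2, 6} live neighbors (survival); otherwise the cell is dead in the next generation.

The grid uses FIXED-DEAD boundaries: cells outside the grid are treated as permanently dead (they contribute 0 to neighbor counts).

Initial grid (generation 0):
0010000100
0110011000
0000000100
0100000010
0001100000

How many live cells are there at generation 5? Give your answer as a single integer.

Simulating step by step:
Generation 0 (given above): 11 live cells
Generation 1: 10 live cells
0110001000
0110000100
0110001100
0000000000
0000000000
Generation 2: 4 live cells
0000000000
1001000000
0000001100
0000000000
0000000000
Generation 3: 0 live cells
0000000000
0000000000
0000000000
0000000000
0000000000
Generation 4: 0 live cells
0000000000
0000000000
0000000000
0000000000
0000000000
Generation 5: 0 live cells
0000000000
0000000000
0000000000
0000000000
0000000000
Population at generation 5: 0

Answer: 0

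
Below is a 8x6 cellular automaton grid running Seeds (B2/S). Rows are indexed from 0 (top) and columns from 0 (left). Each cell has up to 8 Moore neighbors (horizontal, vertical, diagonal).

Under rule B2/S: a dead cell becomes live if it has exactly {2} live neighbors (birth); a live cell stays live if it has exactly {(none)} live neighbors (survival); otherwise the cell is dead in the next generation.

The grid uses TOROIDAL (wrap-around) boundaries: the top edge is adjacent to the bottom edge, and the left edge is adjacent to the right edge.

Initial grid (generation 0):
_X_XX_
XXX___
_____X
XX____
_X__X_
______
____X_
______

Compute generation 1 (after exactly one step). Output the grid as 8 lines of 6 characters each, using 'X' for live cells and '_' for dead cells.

Simulating step by step:
Generation 0 (given above): 12 live cells
Generation 1: 10 live cells
(generation 1 grid is the final answer)

Answer: _____X
______
______
__X_X_
__X__X
___XXX
______
__X__X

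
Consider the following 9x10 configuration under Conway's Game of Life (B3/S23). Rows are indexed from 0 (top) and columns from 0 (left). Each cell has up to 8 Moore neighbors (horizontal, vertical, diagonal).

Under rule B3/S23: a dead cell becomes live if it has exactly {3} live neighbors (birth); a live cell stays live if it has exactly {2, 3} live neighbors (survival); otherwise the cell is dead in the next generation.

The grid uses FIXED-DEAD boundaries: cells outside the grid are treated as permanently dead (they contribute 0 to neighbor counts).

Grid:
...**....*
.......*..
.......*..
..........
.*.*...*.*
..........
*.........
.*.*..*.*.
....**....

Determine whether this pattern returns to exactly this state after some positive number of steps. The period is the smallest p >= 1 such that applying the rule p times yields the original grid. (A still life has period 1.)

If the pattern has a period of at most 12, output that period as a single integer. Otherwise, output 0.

Simulating and comparing each generation to the original:
Gen 0 (original, given above): 16 live cells
Gen 1: 6 live cells, differs from original
Gen 2: 4 live cells, differs from original
Gen 3: 4 live cells, differs from original
Gen 4: 4 live cells, differs from original
Gen 5: 4 live cells, differs from original
Gen 6: 4 live cells, differs from original
Gen 7: 4 live cells, differs from original
Gen 8: 4 live cells, differs from original
Gen 9: 4 live cells, differs from original
Gen 10: 4 live cells, differs from original
Gen 11: 4 live cells, differs from original
Gen 12: 4 live cells, differs from original
No period found within 12 steps.

Answer: 0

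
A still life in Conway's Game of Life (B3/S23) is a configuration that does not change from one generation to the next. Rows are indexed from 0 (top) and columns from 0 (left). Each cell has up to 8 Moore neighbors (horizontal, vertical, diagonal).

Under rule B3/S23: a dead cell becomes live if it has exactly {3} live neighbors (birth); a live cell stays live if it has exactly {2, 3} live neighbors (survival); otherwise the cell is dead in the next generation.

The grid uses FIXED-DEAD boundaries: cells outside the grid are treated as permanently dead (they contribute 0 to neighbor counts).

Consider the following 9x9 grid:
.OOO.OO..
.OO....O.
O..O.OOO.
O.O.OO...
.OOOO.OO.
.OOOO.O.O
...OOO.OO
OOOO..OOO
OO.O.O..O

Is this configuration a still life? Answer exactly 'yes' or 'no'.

Compute generation 1 and compare to generation 0 (given above):
Generation 1:
.O.O..O..
O......O.
O..O.O.O.
O........
O.....OO.
.O......O
O........
O........
O..OO.O.O
Cell (0,2) differs: gen0=1 vs gen1=0 -> NOT a still life.

Answer: no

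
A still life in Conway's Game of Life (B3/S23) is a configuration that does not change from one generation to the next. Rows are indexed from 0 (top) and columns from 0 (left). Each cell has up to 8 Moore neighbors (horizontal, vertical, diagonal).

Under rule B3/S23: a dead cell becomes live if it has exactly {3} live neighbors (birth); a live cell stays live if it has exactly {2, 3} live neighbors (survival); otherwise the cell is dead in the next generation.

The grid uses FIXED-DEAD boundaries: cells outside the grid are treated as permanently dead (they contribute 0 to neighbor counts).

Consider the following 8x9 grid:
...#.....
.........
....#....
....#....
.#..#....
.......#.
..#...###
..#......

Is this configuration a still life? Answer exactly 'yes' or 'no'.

Compute generation 1 and compare to generation 0 (given above):
Generation 1:
.........
.........
.........
...###...
.........
......###
......###
.......#.
Cell (0,3) differs: gen0=1 vs gen1=0 -> NOT a still life.

Answer: no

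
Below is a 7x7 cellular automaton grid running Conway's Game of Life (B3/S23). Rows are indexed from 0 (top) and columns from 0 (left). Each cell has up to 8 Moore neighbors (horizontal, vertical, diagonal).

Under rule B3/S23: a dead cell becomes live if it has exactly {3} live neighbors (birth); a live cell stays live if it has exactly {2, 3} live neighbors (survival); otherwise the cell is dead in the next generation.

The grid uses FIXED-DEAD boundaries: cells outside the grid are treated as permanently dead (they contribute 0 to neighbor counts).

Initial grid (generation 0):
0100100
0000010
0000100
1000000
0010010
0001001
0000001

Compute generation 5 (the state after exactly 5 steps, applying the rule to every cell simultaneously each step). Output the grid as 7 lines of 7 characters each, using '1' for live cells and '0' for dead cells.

Answer: 0000000
0000000
0000000
0000000
0000000
0000000
0000000

Derivation:
Simulating step by step:
Generation 0 (given above): 10 live cells
Generation 1: 4 live cells
0000000
0000110
0000000
0000000
0000000
0000011
0000000
Generation 2: 0 live cells
0000000
0000000
0000000
0000000
0000000
0000000
0000000
Generation 3: 0 live cells
0000000
0000000
0000000
0000000
0000000
0000000
0000000
Generation 4: 0 live cells
0000000
0000000
0000000
0000000
0000000
0000000
0000000
Generation 5: 0 live cells
(generation 5 grid is the final answer)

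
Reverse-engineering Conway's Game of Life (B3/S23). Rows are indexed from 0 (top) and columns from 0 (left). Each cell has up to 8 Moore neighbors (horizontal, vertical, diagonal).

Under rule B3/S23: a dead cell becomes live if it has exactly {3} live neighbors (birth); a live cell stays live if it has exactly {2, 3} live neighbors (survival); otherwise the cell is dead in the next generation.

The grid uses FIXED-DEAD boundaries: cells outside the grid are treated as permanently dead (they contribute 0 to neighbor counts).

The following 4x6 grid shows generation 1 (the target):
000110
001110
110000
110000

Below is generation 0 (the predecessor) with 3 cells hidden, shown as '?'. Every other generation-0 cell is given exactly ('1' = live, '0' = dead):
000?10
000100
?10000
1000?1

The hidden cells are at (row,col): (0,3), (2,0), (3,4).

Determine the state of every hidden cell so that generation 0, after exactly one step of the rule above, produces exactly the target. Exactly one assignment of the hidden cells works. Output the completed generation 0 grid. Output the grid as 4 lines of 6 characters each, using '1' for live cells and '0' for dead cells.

Hidden generation-0 cells (in order): (0,3), (2,0), (3,4).
A hidden cell only influences target cells in its own 3x3 neighborhood. Try each of the 2^3 = 8 assignments, step the completed generation 0 forward once under B3/S23, and compare with the target:
  (0,3)=0 (2,0)=0 (3,4)=0 -> step gives (0,3)='0' but target has '1' -> reject
  (0,3)=0 (2,0)=0 (3,4)=1 -> step gives (0,3)='0' but target has '1' -> reject
  (0,3)=0 (2,0)=1 (3,4)=0 -> step gives (0,3)='0' but target has '1' -> reject
  (0,3)=0 (2,0)=1 (3,4)=1 -> step gives (0,3)='0' but target has '1' -> reject
  (0,3)=1 (2,0)=0 (3,4)=0 -> step gives (2,0)='0' but target has '1' -> reject
  (0,3)=1 (2,0)=0 (3,4)=1 -> step gives (2,0)='0' but target has '1' -> reject
  (0,3)=1 (2,0)=1 (3,4)=0 -> step reproduces the target at every cell -> ACCEPT
  (0,3)=1 (2,0)=1 (3,4)=1 -> step gives (2,4)='1' but target has '0' -> reject
Unique solution: (0,3)=live, (2,0)=live, (3,4)=dead.
Check: live-neighbor counts of every cell in the completed generation 0:
002221
223231
222121
231010
Applying B3/S23 to generation 0 with these counts gives:
000110
001110
110000
110000
which matches the target exactly.

Answer: 000110
000100
110000
100001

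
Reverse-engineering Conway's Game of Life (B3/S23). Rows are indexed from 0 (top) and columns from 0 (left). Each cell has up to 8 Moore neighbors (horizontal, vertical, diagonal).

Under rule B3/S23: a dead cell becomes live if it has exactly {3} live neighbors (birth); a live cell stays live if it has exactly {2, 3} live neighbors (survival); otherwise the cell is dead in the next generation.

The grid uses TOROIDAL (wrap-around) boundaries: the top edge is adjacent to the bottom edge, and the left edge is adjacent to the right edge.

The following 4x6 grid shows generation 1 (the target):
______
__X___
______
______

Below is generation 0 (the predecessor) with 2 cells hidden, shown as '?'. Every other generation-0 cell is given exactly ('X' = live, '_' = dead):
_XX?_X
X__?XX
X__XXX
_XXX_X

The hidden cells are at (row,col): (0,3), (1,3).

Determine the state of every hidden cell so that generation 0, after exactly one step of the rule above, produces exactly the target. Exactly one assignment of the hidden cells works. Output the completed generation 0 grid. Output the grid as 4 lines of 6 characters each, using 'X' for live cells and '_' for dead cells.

Answer: _XX__X
X___XX
X__XXX
_XXX_X

Derivation:
Hidden generation-0 cells (in order): (0,3), (1,3).
A hidden cell only influences target cells in its own 3x3 neighborhood. Try each of the 2^2 = 4 assignments, step the completed generation 0 forward once under B3/S23, and compare with the target:
  (0,3)=_ (1,3)=_ -> step reproduces the target at every cell -> ACCEPT
  (0,3)=_ (1,3)=X -> step gives (1,2)='_' but target has 'X' -> reject
  (0,3)=X (1,3)=_ -> step gives (1,2)='_' but target has 'X' -> reject
  (0,3)=X (1,3)=X -> step gives (1,2)='_' but target has 'X' -> reject
Unique solution: (0,3)=dead, (1,3)=dead.
Check: live-neighbor counts of every cell in the completed generation 0:
644454
543456
544466
645464
Applying B3/S23 to generation 0 with these counts gives:
______
__X___
______
______
which matches the target exactly.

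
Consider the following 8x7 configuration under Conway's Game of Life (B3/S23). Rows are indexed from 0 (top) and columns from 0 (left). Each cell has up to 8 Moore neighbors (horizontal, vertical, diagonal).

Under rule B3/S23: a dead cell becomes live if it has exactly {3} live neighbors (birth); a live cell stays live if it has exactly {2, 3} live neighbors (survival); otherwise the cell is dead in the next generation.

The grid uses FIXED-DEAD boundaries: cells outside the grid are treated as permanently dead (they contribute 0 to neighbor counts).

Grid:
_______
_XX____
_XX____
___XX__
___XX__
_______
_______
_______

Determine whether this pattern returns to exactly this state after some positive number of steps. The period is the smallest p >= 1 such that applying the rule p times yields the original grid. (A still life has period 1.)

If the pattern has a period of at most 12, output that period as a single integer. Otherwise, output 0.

Answer: 2

Derivation:
Simulating and comparing each generation to the original:
Gen 0 (original, given above): 8 live cells
Gen 1: 6 live cells, differs from original
Gen 2: 8 live cells, MATCHES original -> period = 2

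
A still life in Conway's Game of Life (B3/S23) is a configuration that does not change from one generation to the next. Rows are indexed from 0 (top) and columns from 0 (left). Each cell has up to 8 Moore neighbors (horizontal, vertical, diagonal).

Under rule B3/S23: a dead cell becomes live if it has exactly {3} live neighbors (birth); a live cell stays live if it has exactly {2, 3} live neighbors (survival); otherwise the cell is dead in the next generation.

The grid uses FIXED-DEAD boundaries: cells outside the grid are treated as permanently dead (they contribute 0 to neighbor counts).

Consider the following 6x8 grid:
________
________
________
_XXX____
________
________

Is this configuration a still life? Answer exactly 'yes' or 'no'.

Answer: no

Derivation:
Compute generation 1 and compare to generation 0 (given above):
Generation 1:
________
________
__X_____
__X_____
__X_____
________
Cell (2,2) differs: gen0=0 vs gen1=1 -> NOT a still life.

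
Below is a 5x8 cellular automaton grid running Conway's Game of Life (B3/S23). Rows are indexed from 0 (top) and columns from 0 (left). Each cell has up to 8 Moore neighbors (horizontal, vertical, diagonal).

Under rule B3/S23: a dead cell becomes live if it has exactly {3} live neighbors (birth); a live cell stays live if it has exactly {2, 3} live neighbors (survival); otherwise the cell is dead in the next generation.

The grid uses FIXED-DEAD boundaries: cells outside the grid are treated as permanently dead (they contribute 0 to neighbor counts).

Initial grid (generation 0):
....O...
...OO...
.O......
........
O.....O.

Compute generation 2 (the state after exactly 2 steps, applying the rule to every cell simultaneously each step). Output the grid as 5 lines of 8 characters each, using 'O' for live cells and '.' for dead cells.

Simulating step by step:
Generation 0 (given above): 6 live cells
Generation 1: 4 live cells
...OO...
...OO...
........
........
........
Generation 2: 4 live cells
(generation 2 grid is the final answer)

Answer: ...OO...
...OO...
........
........
........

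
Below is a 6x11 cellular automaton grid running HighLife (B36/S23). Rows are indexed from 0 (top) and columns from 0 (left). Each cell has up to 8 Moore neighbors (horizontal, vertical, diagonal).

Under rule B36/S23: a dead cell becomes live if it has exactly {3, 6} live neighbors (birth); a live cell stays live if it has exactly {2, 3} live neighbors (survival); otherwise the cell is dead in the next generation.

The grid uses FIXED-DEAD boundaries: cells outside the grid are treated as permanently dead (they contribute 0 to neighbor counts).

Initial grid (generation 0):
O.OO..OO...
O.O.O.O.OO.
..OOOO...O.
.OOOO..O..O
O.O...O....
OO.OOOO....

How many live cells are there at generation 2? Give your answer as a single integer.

Simulating step by step:
Generation 0 (given above): 31 live cells
Generation 1: 26 live cells
..OO.OOOO..
......O.OO.
......OO.OO
......O....
OO.O..OO...
OOOOOOO....
Generation 2: 20 live cells
.....OO.OO.
..........O
.....OO..OO
.....O..O..
O..O...O...
O..OOOOO...
Population at generation 2: 20

Answer: 20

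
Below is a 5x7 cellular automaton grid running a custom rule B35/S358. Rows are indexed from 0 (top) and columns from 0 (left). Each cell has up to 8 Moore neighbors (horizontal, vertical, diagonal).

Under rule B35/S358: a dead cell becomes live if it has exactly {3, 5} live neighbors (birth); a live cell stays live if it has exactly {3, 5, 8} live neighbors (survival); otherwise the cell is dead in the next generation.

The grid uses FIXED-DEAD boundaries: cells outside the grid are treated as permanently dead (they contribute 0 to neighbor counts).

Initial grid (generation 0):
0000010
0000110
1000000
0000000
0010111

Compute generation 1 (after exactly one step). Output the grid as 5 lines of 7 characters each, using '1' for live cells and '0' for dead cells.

Simulating step by step:
Generation 0 (given above): 8 live cells
Generation 1: 2 live cells
(generation 1 grid is the final answer)

Answer: 0000100
0000000
0000000
0000010
0000000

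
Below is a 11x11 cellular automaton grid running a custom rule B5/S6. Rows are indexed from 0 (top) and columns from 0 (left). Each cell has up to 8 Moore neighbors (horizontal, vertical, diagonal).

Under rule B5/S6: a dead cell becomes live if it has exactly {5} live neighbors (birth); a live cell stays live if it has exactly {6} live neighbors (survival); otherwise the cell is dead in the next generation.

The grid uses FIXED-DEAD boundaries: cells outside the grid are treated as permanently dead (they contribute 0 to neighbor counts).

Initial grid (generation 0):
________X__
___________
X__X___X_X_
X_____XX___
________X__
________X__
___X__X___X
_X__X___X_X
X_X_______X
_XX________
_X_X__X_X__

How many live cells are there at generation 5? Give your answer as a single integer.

Answer: 0

Derivation:
Simulating step by step:
Generation 0 (given above): 26 live cells
Generation 1: 1 live cells
___________
___________
___________
___________
___________
___________
___________
___________
_X_________
___________
___________
Generation 2: 0 live cells
___________
___________
___________
___________
___________
___________
___________
___________
___________
___________
___________
Generation 3: 0 live cells
___________
___________
___________
___________
___________
___________
___________
___________
___________
___________
___________
Generation 4: 0 live cells
___________
___________
___________
___________
___________
___________
___________
___________
___________
___________
___________
Generation 5: 0 live cells
___________
___________
___________
___________
___________
___________
___________
___________
___________
___________
___________
Population at generation 5: 0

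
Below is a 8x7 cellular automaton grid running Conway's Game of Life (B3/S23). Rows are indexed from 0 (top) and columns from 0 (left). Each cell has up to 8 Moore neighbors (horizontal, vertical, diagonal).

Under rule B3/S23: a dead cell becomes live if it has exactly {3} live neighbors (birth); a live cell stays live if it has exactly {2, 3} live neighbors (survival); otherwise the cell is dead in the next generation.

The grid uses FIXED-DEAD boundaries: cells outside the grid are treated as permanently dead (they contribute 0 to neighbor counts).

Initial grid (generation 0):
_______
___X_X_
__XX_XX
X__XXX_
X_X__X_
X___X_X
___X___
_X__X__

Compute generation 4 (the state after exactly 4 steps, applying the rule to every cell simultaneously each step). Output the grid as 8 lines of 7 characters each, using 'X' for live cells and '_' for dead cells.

Simulating step by step:
Generation 0 (given above): 19 live cells
Generation 1: 15 live cells
_______
__XX_XX
__X___X
_______
X_____X
_X_XXX_
___XXX_
_______
Generation 2: 17 live cells
_______
__XX_XX
__XX_XX
_______
____XX_
__XX__X
__XX_X_
____X__
Generation 3: 19 live cells
_______
__XX_XX
__XX_XX
___X__X
___XXX_
__X___X
__X__X_
___XX__
Generation 4: 17 live cells
(generation 4 grid is the final answer)

Answer: _______
__XX_XX
_______
______X
__XXXXX
__X___X
__X_XX_
___XX__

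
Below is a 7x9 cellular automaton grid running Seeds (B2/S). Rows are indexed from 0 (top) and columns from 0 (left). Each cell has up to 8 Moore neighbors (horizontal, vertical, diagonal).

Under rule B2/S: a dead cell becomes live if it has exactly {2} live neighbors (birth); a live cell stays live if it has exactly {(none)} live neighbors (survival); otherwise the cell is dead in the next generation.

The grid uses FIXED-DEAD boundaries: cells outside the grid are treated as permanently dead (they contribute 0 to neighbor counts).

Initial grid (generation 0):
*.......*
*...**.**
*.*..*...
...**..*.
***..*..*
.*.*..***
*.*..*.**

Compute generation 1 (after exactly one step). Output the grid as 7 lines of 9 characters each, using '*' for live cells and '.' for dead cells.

Answer: .*..***..
...*.....
.........
........*
.........
.........
...**....

Derivation:
Simulating step by step:
Generation 0 (given above): 28 live cells
Generation 1: 8 live cells
(generation 1 grid is the final answer)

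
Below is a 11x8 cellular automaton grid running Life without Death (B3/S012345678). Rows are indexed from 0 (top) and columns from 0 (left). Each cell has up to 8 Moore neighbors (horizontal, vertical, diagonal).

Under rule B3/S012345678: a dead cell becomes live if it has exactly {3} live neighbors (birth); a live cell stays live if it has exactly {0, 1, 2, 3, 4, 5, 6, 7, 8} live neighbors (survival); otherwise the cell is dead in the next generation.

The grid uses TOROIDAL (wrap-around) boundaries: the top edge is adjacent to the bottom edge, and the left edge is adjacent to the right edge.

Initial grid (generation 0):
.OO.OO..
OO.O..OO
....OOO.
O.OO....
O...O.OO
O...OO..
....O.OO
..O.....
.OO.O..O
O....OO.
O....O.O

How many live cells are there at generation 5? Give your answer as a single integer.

Simulating step by step:
Generation 0 (given above): 36 live cells
Generation 1: 50 live cells
.OOOOO..
OO.O..OO
....OOO.
OOOO....
O...O.OO
O..OOO..
...OO.OO
OOO..OOO
OOOOOOOO
O...OOO.
O....O.O
Generation 2: 52 live cells
.OOOOO..
OO.O..OO
....OOO.
OOOO....
O...O.OO
O..OOO..
...OO.OO
OOO..OOO
OOOOOOOO
O.O.OOO.
O.O..O.O
Generation 3: 52 live cells
.OOOOO..
OO.O..OO
....OOO.
OOOO....
O...O.OO
O..OOO..
...OO.OO
OOO..OOO
OOOOOOOO
O.O.OOO.
O.O..O.O
Generation 4: 52 live cells
.OOOOO..
OO.O..OO
....OOO.
OOOO....
O...O.OO
O..OOO..
...OO.OO
OOO..OOO
OOOOOOOO
O.O.OOO.
O.O..O.O
Generation 5: 52 live cells
.OOOOO..
OO.O..OO
....OOO.
OOOO....
O...O.OO
O..OOO..
...OO.OO
OOO..OOO
OOOOOOOO
O.O.OOO.
O.O..O.O
Population at generation 5: 52

Answer: 52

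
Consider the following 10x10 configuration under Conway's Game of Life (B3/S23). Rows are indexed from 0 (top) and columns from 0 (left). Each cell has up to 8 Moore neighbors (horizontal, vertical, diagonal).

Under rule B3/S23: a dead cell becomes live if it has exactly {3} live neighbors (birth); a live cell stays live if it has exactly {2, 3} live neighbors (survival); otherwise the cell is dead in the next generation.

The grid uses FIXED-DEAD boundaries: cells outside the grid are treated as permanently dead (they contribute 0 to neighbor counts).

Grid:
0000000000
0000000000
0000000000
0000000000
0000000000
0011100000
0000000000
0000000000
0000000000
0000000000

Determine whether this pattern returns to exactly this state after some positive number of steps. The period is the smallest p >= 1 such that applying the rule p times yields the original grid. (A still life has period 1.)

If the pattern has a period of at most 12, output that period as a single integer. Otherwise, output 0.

Answer: 2

Derivation:
Simulating and comparing each generation to the original:
Gen 0 (original, given above): 3 live cells
Gen 1: 3 live cells, differs from original
Gen 2: 3 live cells, MATCHES original -> period = 2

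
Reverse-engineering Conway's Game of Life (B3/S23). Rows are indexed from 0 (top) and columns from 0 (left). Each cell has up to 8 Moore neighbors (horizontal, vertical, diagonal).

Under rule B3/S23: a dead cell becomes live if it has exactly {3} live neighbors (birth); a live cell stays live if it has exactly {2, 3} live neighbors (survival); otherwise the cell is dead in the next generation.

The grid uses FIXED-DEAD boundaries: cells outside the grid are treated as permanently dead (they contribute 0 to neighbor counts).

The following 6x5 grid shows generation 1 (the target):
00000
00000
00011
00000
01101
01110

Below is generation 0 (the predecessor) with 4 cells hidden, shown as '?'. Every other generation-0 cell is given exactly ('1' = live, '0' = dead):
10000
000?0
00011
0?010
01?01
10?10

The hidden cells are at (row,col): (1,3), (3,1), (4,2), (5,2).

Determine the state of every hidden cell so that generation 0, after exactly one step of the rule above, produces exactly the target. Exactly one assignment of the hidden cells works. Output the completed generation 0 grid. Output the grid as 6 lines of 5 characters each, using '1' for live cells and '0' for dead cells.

Hidden generation-0 cells (in order): (1,3), (3,1), (4,2), (5,2).
A hidden cell only influences target cells in its own 3x3 neighborhood. Try each of the 2^4 = 16 assignments, step the completed generation 0 forward once under B3/S23, and compare with the target:
  (1,3)=0 (3,1)=0 (4,2)=0 (5,2)=0 -> step gives (3,2)='1' but target has '0' -> reject
  (1,3)=0 (3,1)=0 (4,2)=0 (5,2)=1 -> step gives (3,2)='1' but target has '0' -> reject
  (1,3)=0 (3,1)=0 (4,2)=1 (5,2)=0 -> step reproduces the target at every cell -> ACCEPT
  (1,3)=0 (3,1)=0 (4,2)=1 (5,2)=1 -> step gives (4,2)='0' but target has '1' -> reject
  (1,3)=0 (3,1)=1 (4,2)=0 (5,2)=0 -> step gives (2,2)='1' but target has '0' -> reject
  (1,3)=0 (3,1)=1 (4,2)=0 (5,2)=1 -> step gives (2,2)='1' but target has '0' -> reject
  (1,3)=0 (3,1)=1 (4,2)=1 (5,2)=0 -> step gives (2,2)='1' but target has '0' -> reject
  (1,3)=0 (3,1)=1 (4,2)=1 (5,2)=1 -> step gives (2,2)='1' but target has '0' -> reject
  (1,3)=1 (3,1)=0 (4,2)=0 (5,2)=0 -> step gives (1,3)='1' but target has '0' -> reject
  (1,3)=1 (3,1)=0 (4,2)=0 (5,2)=1 -> step gives (1,3)='1' but target has '0' -> reject
  (1,3)=1 (3,1)=0 (4,2)=1 (5,2)=0 -> step gives (1,3)='1' but target has '0' -> reject
  (1,3)=1 (3,1)=0 (4,2)=1 (5,2)=1 -> step gives (1,3)='1' but target has '0' -> reject
  (1,3)=1 (3,1)=1 (4,2)=0 (5,2)=0 -> step gives (1,3)='1' but target has '0' -> reject
  (1,3)=1 (3,1)=1 (4,2)=0 (5,2)=1 -> step gives (1,3)='1' but target has '0' -> reject
  (1,3)=1 (3,1)=1 (4,2)=1 (5,2)=0 -> step gives (1,3)='1' but target has '0' -> reject
  (1,3)=1 (3,1)=1 (4,2)=1 (5,2)=1 -> step gives (1,3)='1' but target has '0' -> reject
Unique solution: (1,3)=dead, (3,1)=dead, (4,2)=live, (5,2)=dead.
Check: live-neighbor counts of every cell in the completed generation 0:
01000
11122
00222
12444
22342
13322
Applying B3/S23 to generation 0 with these counts gives:
00000
00000
00011
00000
01101
01110
which matches the target exactly.

Answer: 10000
00000
00011
00010
01101
10010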